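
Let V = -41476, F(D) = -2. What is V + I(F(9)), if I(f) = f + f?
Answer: -41480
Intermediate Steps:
I(f) = 2*f
V + I(F(9)) = -41476 + 2*(-2) = -41476 - 4 = -41480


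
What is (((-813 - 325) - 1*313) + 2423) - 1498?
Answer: -526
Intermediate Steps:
(((-813 - 325) - 1*313) + 2423) - 1498 = ((-1138 - 313) + 2423) - 1498 = (-1451 + 2423) - 1498 = 972 - 1498 = -526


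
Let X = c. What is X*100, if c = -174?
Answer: -17400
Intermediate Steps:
X = -174
X*100 = -174*100 = -17400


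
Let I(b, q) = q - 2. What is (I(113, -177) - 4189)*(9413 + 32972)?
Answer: -185137680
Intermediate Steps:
I(b, q) = -2 + q
(I(113, -177) - 4189)*(9413 + 32972) = ((-2 - 177) - 4189)*(9413 + 32972) = (-179 - 4189)*42385 = -4368*42385 = -185137680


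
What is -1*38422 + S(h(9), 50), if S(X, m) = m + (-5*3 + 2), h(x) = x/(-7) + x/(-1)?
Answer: -38385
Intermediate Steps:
h(x) = -8*x/7 (h(x) = x*(-⅐) + x*(-1) = -x/7 - x = -8*x/7)
S(X, m) = -13 + m (S(X, m) = m + (-15 + 2) = m - 13 = -13 + m)
-1*38422 + S(h(9), 50) = -1*38422 + (-13 + 50) = -38422 + 37 = -38385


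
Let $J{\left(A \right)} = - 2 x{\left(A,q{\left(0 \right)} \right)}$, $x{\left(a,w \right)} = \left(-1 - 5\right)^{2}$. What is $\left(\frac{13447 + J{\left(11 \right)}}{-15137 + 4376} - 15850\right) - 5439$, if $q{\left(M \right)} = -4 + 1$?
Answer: $- \frac{229104304}{10761} \approx -21290.0$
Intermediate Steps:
$q{\left(M \right)} = -3$
$x{\left(a,w \right)} = 36$ ($x{\left(a,w \right)} = \left(-6\right)^{2} = 36$)
$J{\left(A \right)} = -72$ ($J{\left(A \right)} = \left(-2\right) 36 = -72$)
$\left(\frac{13447 + J{\left(11 \right)}}{-15137 + 4376} - 15850\right) - 5439 = \left(\frac{13447 - 72}{-15137 + 4376} - 15850\right) - 5439 = \left(\frac{13375}{-10761} - 15850\right) - 5439 = \left(13375 \left(- \frac{1}{10761}\right) - 15850\right) - 5439 = \left(- \frac{13375}{10761} - 15850\right) - 5439 = - \frac{170575225}{10761} - 5439 = - \frac{229104304}{10761}$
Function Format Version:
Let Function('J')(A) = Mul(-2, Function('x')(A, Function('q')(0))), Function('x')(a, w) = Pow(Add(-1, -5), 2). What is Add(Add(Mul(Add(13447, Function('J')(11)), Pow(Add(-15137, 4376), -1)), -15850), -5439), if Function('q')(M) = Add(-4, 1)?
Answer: Rational(-229104304, 10761) ≈ -21290.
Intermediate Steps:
Function('q')(M) = -3
Function('x')(a, w) = 36 (Function('x')(a, w) = Pow(-6, 2) = 36)
Function('J')(A) = -72 (Function('J')(A) = Mul(-2, 36) = -72)
Add(Add(Mul(Add(13447, Function('J')(11)), Pow(Add(-15137, 4376), -1)), -15850), -5439) = Add(Add(Mul(Add(13447, -72), Pow(Add(-15137, 4376), -1)), -15850), -5439) = Add(Add(Mul(13375, Pow(-10761, -1)), -15850), -5439) = Add(Add(Mul(13375, Rational(-1, 10761)), -15850), -5439) = Add(Add(Rational(-13375, 10761), -15850), -5439) = Add(Rational(-170575225, 10761), -5439) = Rational(-229104304, 10761)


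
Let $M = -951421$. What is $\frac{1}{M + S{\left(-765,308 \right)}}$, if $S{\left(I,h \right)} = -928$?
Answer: $- \frac{1}{952349} \approx -1.05 \cdot 10^{-6}$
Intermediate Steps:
$\frac{1}{M + S{\left(-765,308 \right)}} = \frac{1}{-951421 - 928} = \frac{1}{-952349} = - \frac{1}{952349}$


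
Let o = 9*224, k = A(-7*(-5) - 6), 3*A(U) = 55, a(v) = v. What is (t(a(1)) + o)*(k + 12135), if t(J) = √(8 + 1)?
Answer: 24537580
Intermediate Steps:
t(J) = 3 (t(J) = √9 = 3)
A(U) = 55/3 (A(U) = (⅓)*55 = 55/3)
k = 55/3 ≈ 18.333
o = 2016
(t(a(1)) + o)*(k + 12135) = (3 + 2016)*(55/3 + 12135) = 2019*(36460/3) = 24537580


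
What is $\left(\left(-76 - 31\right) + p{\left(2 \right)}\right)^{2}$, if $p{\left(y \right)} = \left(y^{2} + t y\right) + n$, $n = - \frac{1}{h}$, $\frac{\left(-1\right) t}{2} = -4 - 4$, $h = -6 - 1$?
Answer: $\frac{246016}{49} \approx 5020.7$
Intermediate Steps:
$h = -7$ ($h = -6 - 1 = -7$)
$t = 16$ ($t = - 2 \left(-4 - 4\right) = \left(-2\right) \left(-8\right) = 16$)
$n = \frac{1}{7}$ ($n = - \frac{1}{-7} = \left(-1\right) \left(- \frac{1}{7}\right) = \frac{1}{7} \approx 0.14286$)
$p{\left(y \right)} = \frac{1}{7} + y^{2} + 16 y$ ($p{\left(y \right)} = \left(y^{2} + 16 y\right) + \frac{1}{7} = \frac{1}{7} + y^{2} + 16 y$)
$\left(\left(-76 - 31\right) + p{\left(2 \right)}\right)^{2} = \left(\left(-76 - 31\right) + \left(\frac{1}{7} + 2^{2} + 16 \cdot 2\right)\right)^{2} = \left(-107 + \left(\frac{1}{7} + 4 + 32\right)\right)^{2} = \left(-107 + \frac{253}{7}\right)^{2} = \left(- \frac{496}{7}\right)^{2} = \frac{246016}{49}$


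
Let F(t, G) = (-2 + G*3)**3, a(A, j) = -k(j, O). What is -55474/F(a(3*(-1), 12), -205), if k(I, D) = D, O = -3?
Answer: 55474/234885113 ≈ 0.00023618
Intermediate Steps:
a(A, j) = 3 (a(A, j) = -1*(-3) = 3)
F(t, G) = (-2 + 3*G)**3
-55474/F(a(3*(-1), 12), -205) = -55474/(-2 + 3*(-205))**3 = -55474/(-2 - 615)**3 = -55474/((-617)**3) = -55474/(-234885113) = -55474*(-1/234885113) = 55474/234885113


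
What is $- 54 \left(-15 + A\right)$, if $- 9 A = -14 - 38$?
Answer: $498$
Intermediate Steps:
$A = \frac{52}{9}$ ($A = - \frac{-14 - 38}{9} = \left(- \frac{1}{9}\right) \left(-52\right) = \frac{52}{9} \approx 5.7778$)
$- 54 \left(-15 + A\right) = - 54 \left(-15 + \frac{52}{9}\right) = \left(-54\right) \left(- \frac{83}{9}\right) = 498$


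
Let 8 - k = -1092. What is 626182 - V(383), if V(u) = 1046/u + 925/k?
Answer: 10552358869/16852 ≈ 6.2618e+5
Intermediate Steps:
k = 1100 (k = 8 - 1*(-1092) = 8 + 1092 = 1100)
V(u) = 37/44 + 1046/u (V(u) = 1046/u + 925/1100 = 1046/u + 925*(1/1100) = 1046/u + 37/44 = 37/44 + 1046/u)
626182 - V(383) = 626182 - (37/44 + 1046/383) = 626182 - 1*60195/16852 = 626182 - 60195/16852 = 10552358869/16852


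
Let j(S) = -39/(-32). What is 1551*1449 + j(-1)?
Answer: 71916807/32 ≈ 2.2474e+6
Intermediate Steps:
j(S) = 39/32 (j(S) = -39*(-1/32) = 39/32)
1551*1449 + j(-1) = 1551*1449 + 39/32 = 2247399 + 39/32 = 71916807/32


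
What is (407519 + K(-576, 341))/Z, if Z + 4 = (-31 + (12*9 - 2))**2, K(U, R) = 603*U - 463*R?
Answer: -13956/803 ≈ -17.380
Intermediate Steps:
K(U, R) = -463*R + 603*U
Z = 5621 (Z = -4 + (-31 + (12*9 - 2))**2 = -4 + (-31 + (108 - 2))**2 = -4 + (-31 + 106)**2 = -4 + 75**2 = -4 + 5625 = 5621)
(407519 + K(-576, 341))/Z = (407519 + (-463*341 + 603*(-576)))/5621 = (407519 + (-157883 - 347328))*(1/5621) = (407519 - 505211)*(1/5621) = -97692*1/5621 = -13956/803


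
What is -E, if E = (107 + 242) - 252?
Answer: -97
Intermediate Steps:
E = 97 (E = 349 - 252 = 97)
-E = -1*97 = -97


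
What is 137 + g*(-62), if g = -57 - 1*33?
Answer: 5717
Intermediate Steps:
g = -90 (g = -57 - 33 = -90)
137 + g*(-62) = 137 - 90*(-62) = 137 + 5580 = 5717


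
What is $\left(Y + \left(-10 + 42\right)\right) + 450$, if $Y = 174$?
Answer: $656$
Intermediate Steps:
$\left(Y + \left(-10 + 42\right)\right) + 450 = \left(174 + \left(-10 + 42\right)\right) + 450 = \left(174 + 32\right) + 450 = 206 + 450 = 656$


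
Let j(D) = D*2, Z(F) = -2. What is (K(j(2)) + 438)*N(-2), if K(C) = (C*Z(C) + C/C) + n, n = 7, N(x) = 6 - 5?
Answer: 438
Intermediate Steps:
N(x) = 1
j(D) = 2*D
K(C) = 8 - 2*C (K(C) = (C*(-2) + C/C) + 7 = (-2*C + 1) + 7 = (1 - 2*C) + 7 = 8 - 2*C)
(K(j(2)) + 438)*N(-2) = ((8 - 4*2) + 438)*1 = ((8 - 2*4) + 438)*1 = ((8 - 8) + 438)*1 = (0 + 438)*1 = 438*1 = 438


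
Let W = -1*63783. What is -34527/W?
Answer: 11509/21261 ≈ 0.54132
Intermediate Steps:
W = -63783
-34527/W = -34527/(-63783) = -34527*(-1/63783) = 11509/21261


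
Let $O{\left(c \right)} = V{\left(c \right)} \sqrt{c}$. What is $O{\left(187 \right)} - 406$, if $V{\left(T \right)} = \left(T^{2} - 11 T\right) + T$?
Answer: $-406 + 33099 \sqrt{187} \approx 4.5222 \cdot 10^{5}$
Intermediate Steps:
$V{\left(T \right)} = T^{2} - 10 T$
$O{\left(c \right)} = c^{\frac{3}{2}} \left(-10 + c\right)$ ($O{\left(c \right)} = c \left(-10 + c\right) \sqrt{c} = c^{\frac{3}{2}} \left(-10 + c\right)$)
$O{\left(187 \right)} - 406 = 187^{\frac{3}{2}} \left(-10 + 187\right) - 406 = 187 \sqrt{187} \cdot 177 - 406 = 33099 \sqrt{187} - 406 = -406 + 33099 \sqrt{187}$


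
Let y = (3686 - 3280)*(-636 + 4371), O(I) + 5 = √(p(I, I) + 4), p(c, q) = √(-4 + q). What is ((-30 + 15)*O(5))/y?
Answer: 5/101094 - √5/101094 ≈ 2.7340e-5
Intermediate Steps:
O(I) = -5 + √(4 + √(-4 + I)) (O(I) = -5 + √(√(-4 + I) + 4) = -5 + √(4 + √(-4 + I)))
y = 1516410 (y = 406*3735 = 1516410)
((-30 + 15)*O(5))/y = ((-30 + 15)*(-5 + √(4 + √(-4 + 5))))/1516410 = -15*(-5 + √(4 + √1))*(1/1516410) = -15*(-5 + √(4 + 1))*(1/1516410) = -15*(-5 + √5)*(1/1516410) = (75 - 15*√5)*(1/1516410) = 5/101094 - √5/101094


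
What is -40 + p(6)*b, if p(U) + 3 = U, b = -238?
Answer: -754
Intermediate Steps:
p(U) = -3 + U
-40 + p(6)*b = -40 + (-3 + 6)*(-238) = -40 + 3*(-238) = -40 - 714 = -754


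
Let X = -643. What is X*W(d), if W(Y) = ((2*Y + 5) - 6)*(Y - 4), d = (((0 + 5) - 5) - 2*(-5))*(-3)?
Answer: -1333582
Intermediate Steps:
d = -30 (d = ((5 - 5) + 10)*(-3) = (0 + 10)*(-3) = 10*(-3) = -30)
W(Y) = (-1 + 2*Y)*(-4 + Y) (W(Y) = ((5 + 2*Y) - 6)*(-4 + Y) = (-1 + 2*Y)*(-4 + Y))
X*W(d) = -643*(4 - 9*(-30) + 2*(-30)²) = -643*(4 + 270 + 2*900) = -643*(4 + 270 + 1800) = -643*2074 = -1333582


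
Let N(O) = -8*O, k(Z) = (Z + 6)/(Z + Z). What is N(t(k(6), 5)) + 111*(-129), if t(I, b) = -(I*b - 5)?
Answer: -14319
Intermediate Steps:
k(Z) = (6 + Z)/(2*Z) (k(Z) = (6 + Z)/((2*Z)) = (6 + Z)*(1/(2*Z)) = (6 + Z)/(2*Z))
t(I, b) = 5 - I*b (t(I, b) = -(-5 + I*b) = 5 - I*b)
N(t(k(6), 5)) + 111*(-129) = -8*(5 - 1*(1/2)*(6 + 6)/6*5) + 111*(-129) = -8*(5 - 1*(1/2)*(1/6)*12*5) - 14319 = -8*(5 - 1*1*5) - 14319 = -8*(5 - 5) - 14319 = -8*0 - 14319 = 0 - 14319 = -14319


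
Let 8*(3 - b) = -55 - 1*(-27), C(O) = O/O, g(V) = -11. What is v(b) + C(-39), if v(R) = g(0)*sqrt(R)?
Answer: 1 - 11*sqrt(26)/2 ≈ -27.045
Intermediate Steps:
C(O) = 1
b = 13/2 (b = 3 - (-55 - 1*(-27))/8 = 3 - (-55 + 27)/8 = 3 - 1/8*(-28) = 3 + 7/2 = 13/2 ≈ 6.5000)
v(R) = -11*sqrt(R)
v(b) + C(-39) = -11*sqrt(26)/2 + 1 = 1 - 11*sqrt(26)/2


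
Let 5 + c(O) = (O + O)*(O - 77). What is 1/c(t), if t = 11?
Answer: -1/1457 ≈ -0.00068634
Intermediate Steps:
c(O) = -5 + 2*O*(-77 + O) (c(O) = -5 + (O + O)*(O - 77) = -5 + (2*O)*(-77 + O) = -5 + 2*O*(-77 + O))
1/c(t) = 1/(-5 - 154*11 + 2*11²) = 1/(-5 - 1694 + 2*121) = 1/(-5 - 1694 + 242) = 1/(-1457) = -1/1457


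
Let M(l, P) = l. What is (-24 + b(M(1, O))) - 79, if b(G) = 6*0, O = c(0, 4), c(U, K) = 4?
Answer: -103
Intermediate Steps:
O = 4
b(G) = 0
(-24 + b(M(1, O))) - 79 = (-24 + 0) - 79 = -24 - 79 = -103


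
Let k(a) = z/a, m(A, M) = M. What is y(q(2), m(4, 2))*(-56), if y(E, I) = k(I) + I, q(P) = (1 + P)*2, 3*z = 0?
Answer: -112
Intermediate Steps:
z = 0 (z = (⅓)*0 = 0)
k(a) = 0 (k(a) = 0/a = 0)
q(P) = 2 + 2*P
y(E, I) = I (y(E, I) = 0 + I = I)
y(q(2), m(4, 2))*(-56) = 2*(-56) = -112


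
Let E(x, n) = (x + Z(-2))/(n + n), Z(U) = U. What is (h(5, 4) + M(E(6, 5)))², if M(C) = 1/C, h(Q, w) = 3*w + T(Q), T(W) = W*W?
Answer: 6241/4 ≈ 1560.3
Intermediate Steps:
T(W) = W²
E(x, n) = (-2 + x)/(2*n) (E(x, n) = (x - 2)/(n + n) = (-2 + x)/((2*n)) = (-2 + x)*(1/(2*n)) = (-2 + x)/(2*n))
h(Q, w) = Q² + 3*w (h(Q, w) = 3*w + Q² = Q² + 3*w)
(h(5, 4) + M(E(6, 5)))² = ((5² + 3*4) + 1/((½)*(-2 + 6)/5))² = ((25 + 12) + 1/((½)*(⅕)*4))² = (37 + 1/(⅖))² = (37 + 5/2)² = (79/2)² = 6241/4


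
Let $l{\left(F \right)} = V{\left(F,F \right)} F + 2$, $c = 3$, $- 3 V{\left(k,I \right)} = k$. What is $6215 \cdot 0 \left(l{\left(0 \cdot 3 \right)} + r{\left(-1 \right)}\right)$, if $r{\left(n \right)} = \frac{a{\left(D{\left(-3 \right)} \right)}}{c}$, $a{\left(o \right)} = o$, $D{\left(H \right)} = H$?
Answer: $0$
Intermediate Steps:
$V{\left(k,I \right)} = - \frac{k}{3}$
$l{\left(F \right)} = 2 - \frac{F^{2}}{3}$ ($l{\left(F \right)} = - \frac{F}{3} F + 2 = - \frac{F^{2}}{3} + 2 = 2 - \frac{F^{2}}{3}$)
$r{\left(n \right)} = -1$ ($r{\left(n \right)} = - \frac{3}{3} = \left(-3\right) \frac{1}{3} = -1$)
$6215 \cdot 0 \left(l{\left(0 \cdot 3 \right)} + r{\left(-1 \right)}\right) = 6215 \cdot 0 \left(\left(2 - \frac{\left(0 \cdot 3\right)^{2}}{3}\right) - 1\right) = 6215 \cdot 0 \left(\left(2 - \frac{0^{2}}{3}\right) - 1\right) = 6215 \cdot 0 \left(\left(2 - 0\right) - 1\right) = 6215 \cdot 0 \left(\left(2 + 0\right) - 1\right) = 6215 \cdot 0 \left(2 - 1\right) = 6215 \cdot 0 \cdot 1 = 6215 \cdot 0 = 0$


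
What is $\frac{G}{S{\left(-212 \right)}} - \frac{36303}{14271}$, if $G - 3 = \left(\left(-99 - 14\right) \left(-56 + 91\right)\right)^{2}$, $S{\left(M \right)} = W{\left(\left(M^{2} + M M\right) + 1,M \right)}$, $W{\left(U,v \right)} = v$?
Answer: $- \frac{18602923152}{252121} \approx -73786.0$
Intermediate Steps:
$S{\left(M \right)} = M$
$G = 15642028$ ($G = 3 + \left(\left(-99 - 14\right) \left(-56 + 91\right)\right)^{2} = 3 + \left(\left(-113\right) 35\right)^{2} = 3 + \left(-3955\right)^{2} = 3 + 15642025 = 15642028$)
$\frac{G}{S{\left(-212 \right)}} - \frac{36303}{14271} = \frac{15642028}{-212} - \frac{36303}{14271} = 15642028 \left(- \frac{1}{212}\right) - \frac{12101}{4757} = - \frac{3910507}{53} - \frac{12101}{4757} = - \frac{18602923152}{252121}$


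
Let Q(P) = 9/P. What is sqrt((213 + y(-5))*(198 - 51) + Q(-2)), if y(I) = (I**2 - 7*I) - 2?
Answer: sqrt(159330)/2 ≈ 199.58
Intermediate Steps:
y(I) = -2 + I**2 - 7*I
sqrt((213 + y(-5))*(198 - 51) + Q(-2)) = sqrt((213 + (-2 + (-5)**2 - 7*(-5)))*(198 - 51) + 9/(-2)) = sqrt((213 + (-2 + 25 + 35))*147 + 9*(-1/2)) = sqrt((213 + 58)*147 - 9/2) = sqrt(271*147 - 9/2) = sqrt(39837 - 9/2) = sqrt(79665/2) = sqrt(159330)/2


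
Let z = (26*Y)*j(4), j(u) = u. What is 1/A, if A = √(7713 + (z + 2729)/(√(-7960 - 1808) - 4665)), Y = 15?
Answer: √2/(2*√((17988428 - 7713*I*√2442)/(4665 - 2*I*√2442))) ≈ 0.011387 + 1.4374e-8*I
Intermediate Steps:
z = 1560 (z = (26*15)*4 = 390*4 = 1560)
A = √(7713 + 4289/(-4665 + 2*I*√2442)) (A = √(7713 + (1560 + 2729)/(√(-7960 - 1808) - 4665)) = √(7713 + 4289/(√(-9768) - 4665)) = √(7713 + 4289/(2*I*√2442 - 4665)) = √(7713 + 4289/(-4665 + 2*I*√2442)) ≈ 87.818 - 0.e-4*I)
1/A = 1/(√2*√((17988428 - 7713*I*√2442)/(4665 - 2*I*√2442))) = √2/(2*√((17988428 - 7713*I*√2442)/(4665 - 2*I*√2442)))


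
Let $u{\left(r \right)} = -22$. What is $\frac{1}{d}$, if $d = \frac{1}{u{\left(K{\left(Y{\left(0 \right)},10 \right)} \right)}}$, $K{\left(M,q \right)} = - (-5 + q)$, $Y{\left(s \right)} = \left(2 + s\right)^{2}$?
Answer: $-22$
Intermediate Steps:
$K{\left(M,q \right)} = 5 - q$
$d = - \frac{1}{22}$ ($d = \frac{1}{-22} = - \frac{1}{22} \approx -0.045455$)
$\frac{1}{d} = \frac{1}{- \frac{1}{22}} = -22$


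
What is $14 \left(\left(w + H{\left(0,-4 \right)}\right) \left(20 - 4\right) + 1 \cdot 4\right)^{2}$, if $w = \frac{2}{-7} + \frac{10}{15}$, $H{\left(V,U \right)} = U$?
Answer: $\frac{2562848}{63} \approx 40680.0$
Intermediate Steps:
$w = \frac{8}{21}$ ($w = 2 \left(- \frac{1}{7}\right) + 10 \cdot \frac{1}{15} = - \frac{2}{7} + \frac{2}{3} = \frac{8}{21} \approx 0.38095$)
$14 \left(\left(w + H{\left(0,-4 \right)}\right) \left(20 - 4\right) + 1 \cdot 4\right)^{2} = 14 \left(\left(\frac{8}{21} - 4\right) \left(20 - 4\right) + 1 \cdot 4\right)^{2} = 14 \left(\left(- \frac{76}{21}\right) 16 + 4\right)^{2} = 14 \left(- \frac{1216}{21} + 4\right)^{2} = 14 \left(- \frac{1132}{21}\right)^{2} = 14 \cdot \frac{1281424}{441} = \frac{2562848}{63}$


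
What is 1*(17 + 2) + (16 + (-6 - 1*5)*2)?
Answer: 13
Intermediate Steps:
1*(17 + 2) + (16 + (-6 - 1*5)*2) = 1*19 + (16 + (-6 - 5)*2) = 19 + (16 - 11*2) = 19 + (16 - 22) = 19 - 6 = 13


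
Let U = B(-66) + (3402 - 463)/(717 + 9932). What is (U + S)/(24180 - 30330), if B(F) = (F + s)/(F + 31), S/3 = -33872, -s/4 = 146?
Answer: 1514671309/91687890 ≈ 16.520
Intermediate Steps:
s = -584 (s = -4*146 = -584)
S = -101616 (S = 3*(-33872) = -101616)
B(F) = (-584 + F)/(31 + F) (B(F) = (F - 584)/(F + 31) = (-584 + F)/(31 + F))
U = 1404943/74543 (U = (-584 - 66)/(31 - 66) + (3402 - 463)/(717 + 9932) = -650/(-35) + 2939/10649 = -1/35*(-650) + 2939*(1/10649) = 130/7 + 2939/10649 = 1404943/74543 ≈ 18.847)
(U + S)/(24180 - 30330) = (1404943/74543 - 101616)/(24180 - 30330) = -7573356545/74543/(-6150) = -7573356545/74543*(-1/6150) = 1514671309/91687890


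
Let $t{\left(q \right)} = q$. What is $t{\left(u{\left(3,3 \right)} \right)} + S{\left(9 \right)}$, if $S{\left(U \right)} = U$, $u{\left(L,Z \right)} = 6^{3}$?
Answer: $225$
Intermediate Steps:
$u{\left(L,Z \right)} = 216$
$t{\left(u{\left(3,3 \right)} \right)} + S{\left(9 \right)} = 216 + 9 = 225$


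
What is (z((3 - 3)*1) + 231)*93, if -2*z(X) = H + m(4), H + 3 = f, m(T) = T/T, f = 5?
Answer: 42687/2 ≈ 21344.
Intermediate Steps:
m(T) = 1
H = 2 (H = -3 + 5 = 2)
z(X) = -3/2 (z(X) = -(2 + 1)/2 = -½*3 = -3/2)
(z((3 - 3)*1) + 231)*93 = (-3/2 + 231)*93 = (459/2)*93 = 42687/2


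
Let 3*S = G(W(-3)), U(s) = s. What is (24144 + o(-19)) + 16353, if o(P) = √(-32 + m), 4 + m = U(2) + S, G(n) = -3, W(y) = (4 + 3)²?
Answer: 40497 + I*√35 ≈ 40497.0 + 5.9161*I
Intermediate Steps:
W(y) = 49 (W(y) = 7² = 49)
S = -1 (S = (⅓)*(-3) = -1)
m = -3 (m = -4 + (2 - 1) = -4 + 1 = -3)
o(P) = I*√35 (o(P) = √(-32 - 3) = √(-35) = I*√35)
(24144 + o(-19)) + 16353 = (24144 + I*√35) + 16353 = 40497 + I*√35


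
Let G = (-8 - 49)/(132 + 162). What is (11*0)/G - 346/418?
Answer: -173/209 ≈ -0.82775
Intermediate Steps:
G = -19/98 (G = -57/294 = -57*1/294 = -19/98 ≈ -0.19388)
(11*0)/G - 346/418 = (11*0)/(-19/98) - 346/418 = 0*(-98/19) - 346*1/418 = 0 - 173/209 = -173/209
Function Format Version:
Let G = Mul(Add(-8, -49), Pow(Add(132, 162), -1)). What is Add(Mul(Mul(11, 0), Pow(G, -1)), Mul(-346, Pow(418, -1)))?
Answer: Rational(-173, 209) ≈ -0.82775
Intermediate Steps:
G = Rational(-19, 98) (G = Mul(-57, Pow(294, -1)) = Mul(-57, Rational(1, 294)) = Rational(-19, 98) ≈ -0.19388)
Add(Mul(Mul(11, 0), Pow(G, -1)), Mul(-346, Pow(418, -1))) = Add(Mul(Mul(11, 0), Pow(Rational(-19, 98), -1)), Mul(-346, Pow(418, -1))) = Add(Mul(0, Rational(-98, 19)), Mul(-346, Rational(1, 418))) = Add(0, Rational(-173, 209)) = Rational(-173, 209)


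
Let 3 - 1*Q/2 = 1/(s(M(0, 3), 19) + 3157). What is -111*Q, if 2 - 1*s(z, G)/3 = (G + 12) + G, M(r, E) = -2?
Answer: -2006436/3013 ≈ -665.93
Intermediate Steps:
s(z, G) = -30 - 6*G (s(z, G) = 6 - 3*((G + 12) + G) = 6 - 3*((12 + G) + G) = 6 - 3*(12 + 2*G) = 6 + (-36 - 6*G) = -30 - 6*G)
Q = 18076/3013 (Q = 6 - 2/((-30 - 6*19) + 3157) = 6 - 2/((-30 - 114) + 3157) = 6 - 2/(-144 + 3157) = 6 - 2/3013 = 18076/3013 ≈ 5.9993)
-111*Q = -111*18076/3013 = -2006436/3013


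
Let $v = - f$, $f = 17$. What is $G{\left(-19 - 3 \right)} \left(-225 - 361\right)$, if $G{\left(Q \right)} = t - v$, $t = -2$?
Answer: $-8790$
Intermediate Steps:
$v = -17$ ($v = \left(-1\right) 17 = -17$)
$G{\left(Q \right)} = 15$ ($G{\left(Q \right)} = -2 - -17 = -2 + 17 = 15$)
$G{\left(-19 - 3 \right)} \left(-225 - 361\right) = 15 \left(-225 - 361\right) = 15 \left(-586\right) = -8790$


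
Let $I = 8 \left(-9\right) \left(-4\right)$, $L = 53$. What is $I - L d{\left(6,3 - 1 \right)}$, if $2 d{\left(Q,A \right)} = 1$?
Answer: $\frac{523}{2} \approx 261.5$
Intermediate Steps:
$d{\left(Q,A \right)} = \frac{1}{2}$ ($d{\left(Q,A \right)} = \frac{1}{2} \cdot 1 = \frac{1}{2}$)
$I = 288$ ($I = \left(-72\right) \left(-4\right) = 288$)
$I - L d{\left(6,3 - 1 \right)} = 288 - 53 \cdot \frac{1}{2} = 288 - \frac{53}{2} = \frac{523}{2}$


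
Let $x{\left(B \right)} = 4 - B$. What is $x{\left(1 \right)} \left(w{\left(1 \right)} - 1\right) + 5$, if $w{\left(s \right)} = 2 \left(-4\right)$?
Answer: $-22$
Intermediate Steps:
$w{\left(s \right)} = -8$
$x{\left(1 \right)} \left(w{\left(1 \right)} - 1\right) + 5 = \left(4 - 1\right) \left(-8 - 1\right) + 5 = \left(4 - 1\right) \left(-9\right) + 5 = 3 \left(-9\right) + 5 = -27 + 5 = -22$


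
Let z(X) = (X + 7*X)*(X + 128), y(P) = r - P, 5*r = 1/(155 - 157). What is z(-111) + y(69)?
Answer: -151651/10 ≈ -15165.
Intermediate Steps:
r = -1/10 (r = 1/(5*(155 - 157)) = (1/5)/(-2) = (1/5)*(-1/2) = -1/10 ≈ -0.10000)
y(P) = -1/10 - P
z(X) = 8*X*(128 + X) (z(X) = (8*X)*(128 + X) = 8*X*(128 + X))
z(-111) + y(69) = 8*(-111)*(128 - 111) + (-1/10 - 1*69) = 8*(-111)*17 + (-1/10 - 69) = -15096 - 691/10 = -151651/10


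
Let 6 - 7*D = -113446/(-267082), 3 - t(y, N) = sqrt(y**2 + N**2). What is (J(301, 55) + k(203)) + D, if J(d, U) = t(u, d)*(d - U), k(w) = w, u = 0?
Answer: -68336859112/934787 ≈ -73104.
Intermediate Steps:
t(y, N) = 3 - sqrt(N**2 + y**2) (t(y, N) = 3 - sqrt(y**2 + N**2) = 3 - sqrt(N**2 + y**2))
D = 744523/934787 (D = 6/7 - (-113446)/(7*(-267082)) = 6/7 - (-113446)*(-1)/(7*267082) = 6/7 - 1/7*56723/133541 = 6/7 - 56723/934787 = 744523/934787 ≈ 0.79646)
J(d, U) = (3 - sqrt(d**2))*(d - U) (J(d, U) = (3 - sqrt(d**2 + 0**2))*(d - U) = (3 - sqrt(d**2 + 0))*(d - U) = (3 - sqrt(d**2))*(d - U))
(J(301, 55) + k(203)) + D = ((-3 + sqrt(301**2))*(55 - 1*301) + 203) + 744523/934787 = ((-3 + sqrt(90601))*(55 - 301) + 203) + 744523/934787 = ((-3 + 301)*(-246) + 203) + 744523/934787 = (298*(-246) + 203) + 744523/934787 = (-73308 + 203) + 744523/934787 = -73105 + 744523/934787 = -68336859112/934787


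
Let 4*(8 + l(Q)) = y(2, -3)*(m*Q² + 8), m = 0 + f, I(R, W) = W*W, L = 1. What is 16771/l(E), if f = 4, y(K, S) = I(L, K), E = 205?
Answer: 16771/168100 ≈ 0.099768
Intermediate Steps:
I(R, W) = W²
y(K, S) = K²
m = 4 (m = 0 + 4 = 4)
l(Q) = 4*Q² (l(Q) = -8 + (2²*(4*Q² + 8))/4 = -8 + (4*(8 + 4*Q²))/4 = -8 + (32 + 16*Q²)/4 = -8 + (8 + 4*Q²) = 4*Q²)
16771/l(E) = 16771/((4*205²)) = 16771/((4*42025)) = 16771/168100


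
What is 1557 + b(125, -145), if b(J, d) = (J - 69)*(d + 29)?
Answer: -4939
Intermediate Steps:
b(J, d) = (-69 + J)*(29 + d)
1557 + b(125, -145) = 1557 + (-2001 - 69*(-145) + 29*125 + 125*(-145)) = 1557 + (-2001 + 10005 + 3625 - 18125) = 1557 - 6496 = -4939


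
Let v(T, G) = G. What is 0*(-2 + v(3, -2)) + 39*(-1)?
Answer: -39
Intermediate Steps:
0*(-2 + v(3, -2)) + 39*(-1) = 0*(-2 - 2) + 39*(-1) = 0*(-4) - 39 = 0 - 39 = -39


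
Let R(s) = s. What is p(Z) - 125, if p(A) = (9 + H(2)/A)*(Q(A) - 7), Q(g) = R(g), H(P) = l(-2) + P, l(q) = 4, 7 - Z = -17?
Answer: 129/4 ≈ 32.250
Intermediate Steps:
Z = 24 (Z = 7 - 1*(-17) = 7 + 17 = 24)
H(P) = 4 + P
Q(g) = g
p(A) = (-7 + A)*(9 + 6/A) (p(A) = (9 + (4 + 2)/A)*(A - 7) = (9 + 6/A)*(-7 + A) = (-7 + A)*(9 + 6/A))
p(Z) - 125 = (-57 - 42/24 + 9*24) - 125 = (-57 - 42*1/24 + 216) - 125 = (-57 - 7/4 + 216) - 125 = 629/4 - 125 = 129/4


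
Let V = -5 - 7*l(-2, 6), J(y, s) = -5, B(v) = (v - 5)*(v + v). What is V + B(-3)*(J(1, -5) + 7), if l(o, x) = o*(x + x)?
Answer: 259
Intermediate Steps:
l(o, x) = 2*o*x (l(o, x) = o*(2*x) = 2*o*x)
B(v) = 2*v*(-5 + v) (B(v) = (-5 + v)*(2*v) = 2*v*(-5 + v))
V = 163 (V = -5 - 14*(-2)*6 = -5 - 7*(-24) = -5 + 168 = 163)
V + B(-3)*(J(1, -5) + 7) = 163 + (2*(-3)*(-5 - 3))*(-5 + 7) = 163 + (2*(-3)*(-8))*2 = 163 + 48*2 = 163 + 96 = 259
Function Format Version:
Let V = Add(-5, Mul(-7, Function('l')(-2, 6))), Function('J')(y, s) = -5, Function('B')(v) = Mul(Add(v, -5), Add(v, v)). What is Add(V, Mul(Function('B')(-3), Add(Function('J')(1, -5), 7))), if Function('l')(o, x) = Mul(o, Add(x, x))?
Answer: 259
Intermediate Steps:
Function('l')(o, x) = Mul(2, o, x) (Function('l')(o, x) = Mul(o, Mul(2, x)) = Mul(2, o, x))
Function('B')(v) = Mul(2, v, Add(-5, v)) (Function('B')(v) = Mul(Add(-5, v), Mul(2, v)) = Mul(2, v, Add(-5, v)))
V = 163 (V = Add(-5, Mul(-7, Mul(2, -2, 6))) = Add(-5, Mul(-7, -24)) = Add(-5, 168) = 163)
Add(V, Mul(Function('B')(-3), Add(Function('J')(1, -5), 7))) = Add(163, Mul(Mul(2, -3, Add(-5, -3)), Add(-5, 7))) = Add(163, Mul(Mul(2, -3, -8), 2)) = Add(163, Mul(48, 2)) = Add(163, 96) = 259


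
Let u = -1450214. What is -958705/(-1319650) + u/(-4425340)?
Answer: 30781852449/29199499655 ≈ 1.0542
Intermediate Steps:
-958705/(-1319650) + u/(-4425340) = -958705/(-1319650) - 1450214/(-4425340) = -958705*(-1/1319650) - 1450214*(-1/4425340) = 191741/263930 + 725107/2212670 = 30781852449/29199499655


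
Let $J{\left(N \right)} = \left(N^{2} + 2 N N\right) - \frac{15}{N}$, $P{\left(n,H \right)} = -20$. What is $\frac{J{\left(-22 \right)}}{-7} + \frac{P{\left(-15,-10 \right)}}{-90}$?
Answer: $- \frac{287323}{1386} \approx -207.3$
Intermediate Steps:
$J{\left(N \right)} = - \frac{15}{N} + 3 N^{2}$ ($J{\left(N \right)} = \left(N^{2} + 2 N^{2}\right) - \frac{15}{N} = 3 N^{2} - \frac{15}{N} = - \frac{15}{N} + 3 N^{2}$)
$\frac{J{\left(-22 \right)}}{-7} + \frac{P{\left(-15,-10 \right)}}{-90} = \frac{3 \frac{1}{-22} \left(-5 + \left(-22\right)^{3}\right)}{-7} - \frac{20}{-90} = 3 \left(- \frac{1}{22}\right) \left(-5 - 10648\right) \left(- \frac{1}{7}\right) - - \frac{2}{9} = 3 \left(- \frac{1}{22}\right) \left(-10653\right) \left(- \frac{1}{7}\right) + \frac{2}{9} = \frac{31959}{22} \left(- \frac{1}{7}\right) + \frac{2}{9} = - \frac{31959}{154} + \frac{2}{9} = - \frac{287323}{1386}$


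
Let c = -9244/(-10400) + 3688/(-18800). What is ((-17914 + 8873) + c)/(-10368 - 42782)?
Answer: 220945111/1298986000 ≈ 0.17009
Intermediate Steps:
c = 16929/24440 (c = -9244*(-1/10400) + 3688*(-1/18800) = 2311/2600 - 461/2350 = 16929/24440 ≈ 0.69268)
((-17914 + 8873) + c)/(-10368 - 42782) = ((-17914 + 8873) + 16929/24440)/(-10368 - 42782) = (-9041 + 16929/24440)/(-53150) = -220945111/24440*(-1/53150) = 220945111/1298986000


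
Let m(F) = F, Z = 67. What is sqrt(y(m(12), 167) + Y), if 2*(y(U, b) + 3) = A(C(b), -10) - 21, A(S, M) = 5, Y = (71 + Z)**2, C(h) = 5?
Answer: sqrt(19033) ≈ 137.96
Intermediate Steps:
Y = 19044 (Y = (71 + 67)**2 = 138**2 = 19044)
y(U, b) = -11 (y(U, b) = -3 + (5 - 21)/2 = -3 + (1/2)*(-16) = -3 - 8 = -11)
sqrt(y(m(12), 167) + Y) = sqrt(-11 + 19044) = sqrt(19033)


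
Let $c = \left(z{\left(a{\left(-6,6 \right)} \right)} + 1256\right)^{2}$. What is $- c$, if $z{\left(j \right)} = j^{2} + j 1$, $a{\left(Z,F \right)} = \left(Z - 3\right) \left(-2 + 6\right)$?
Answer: $-6330256$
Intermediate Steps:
$a{\left(Z,F \right)} = -12 + 4 Z$ ($a{\left(Z,F \right)} = \left(-3 + Z\right) 4 = -12 + 4 Z$)
$z{\left(j \right)} = j + j^{2}$ ($z{\left(j \right)} = j^{2} + j = j + j^{2}$)
$c = 6330256$ ($c = \left(\left(-12 + 4 \left(-6\right)\right) \left(1 + \left(-12 + 4 \left(-6\right)\right)\right) + 1256\right)^{2} = \left(\left(-12 - 24\right) \left(1 - 36\right) + 1256\right)^{2} = \left(- 36 \left(1 - 36\right) + 1256\right)^{2} = \left(\left(-36\right) \left(-35\right) + 1256\right)^{2} = \left(1260 + 1256\right)^{2} = 2516^{2} = 6330256$)
$- c = \left(-1\right) 6330256 = -6330256$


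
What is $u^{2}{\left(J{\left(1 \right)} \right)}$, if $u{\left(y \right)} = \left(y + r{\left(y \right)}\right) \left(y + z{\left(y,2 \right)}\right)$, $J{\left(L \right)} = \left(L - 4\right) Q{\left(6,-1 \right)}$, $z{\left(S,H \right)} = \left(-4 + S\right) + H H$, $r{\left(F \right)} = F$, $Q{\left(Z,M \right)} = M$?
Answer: $1296$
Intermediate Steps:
$z{\left(S,H \right)} = -4 + S + H^{2}$ ($z{\left(S,H \right)} = \left(-4 + S\right) + H^{2} = -4 + S + H^{2}$)
$J{\left(L \right)} = 4 - L$ ($J{\left(L \right)} = \left(L - 4\right) \left(-1\right) = \left(-4 + L\right) \left(-1\right) = 4 - L$)
$u{\left(y \right)} = 4 y^{2}$ ($u{\left(y \right)} = \left(y + y\right) \left(y + \left(-4 + y + 2^{2}\right)\right) = 2 y \left(y + \left(-4 + y + 4\right)\right) = 2 y \left(y + y\right) = 2 y 2 y = 4 y^{2}$)
$u^{2}{\left(J{\left(1 \right)} \right)} = \left(4 \left(4 - 1\right)^{2}\right)^{2} = \left(4 \cdot 3^{2}\right)^{2} = \left(4 \cdot 9\right)^{2} = 36^{2} = 1296$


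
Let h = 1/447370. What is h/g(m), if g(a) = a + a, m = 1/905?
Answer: 181/178948 ≈ 0.0010115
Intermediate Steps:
m = 1/905 ≈ 0.0011050
g(a) = 2*a
h = 1/447370 ≈ 2.2353e-6
h/g(m) = 1/(447370*((2*(1/905)))) = 1/(447370*(2/905)) = (1/447370)*(905/2) = 181/178948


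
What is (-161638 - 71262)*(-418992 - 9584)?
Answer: 99815350400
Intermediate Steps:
(-161638 - 71262)*(-418992 - 9584) = -232900*(-428576) = 99815350400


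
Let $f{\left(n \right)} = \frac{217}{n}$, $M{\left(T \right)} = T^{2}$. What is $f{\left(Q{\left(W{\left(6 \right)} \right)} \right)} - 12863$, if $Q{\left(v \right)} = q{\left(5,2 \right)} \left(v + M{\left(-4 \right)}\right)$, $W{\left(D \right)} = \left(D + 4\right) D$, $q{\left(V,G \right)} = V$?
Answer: $- \frac{4887723}{380} \approx -12862.0$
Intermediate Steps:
$W{\left(D \right)} = D \left(4 + D\right)$ ($W{\left(D \right)} = \left(4 + D\right) D = D \left(4 + D\right)$)
$Q{\left(v \right)} = 80 + 5 v$ ($Q{\left(v \right)} = 5 \left(v + \left(-4\right)^{2}\right) = 5 \left(v + 16\right) = 5 \left(16 + v\right) = 80 + 5 v$)
$f{\left(Q{\left(W{\left(6 \right)} \right)} \right)} - 12863 = \frac{217}{80 + 5 \cdot 6 \left(4 + 6\right)} - 12863 = \frac{217}{80 + 5 \cdot 6 \cdot 10} - 12863 = \frac{217}{80 + 5 \cdot 60} - 12863 = \frac{217}{80 + 300} - 12863 = \frac{217}{380} - 12863 = - \frac{4887723}{380}$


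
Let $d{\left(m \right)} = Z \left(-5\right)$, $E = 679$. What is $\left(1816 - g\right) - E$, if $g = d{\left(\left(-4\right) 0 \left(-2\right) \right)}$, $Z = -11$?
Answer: $1082$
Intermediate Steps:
$d{\left(m \right)} = 55$ ($d{\left(m \right)} = \left(-11\right) \left(-5\right) = 55$)
$g = 55$
$\left(1816 - g\right) - E = \left(1816 - 55\right) - 679 = 1761 - 679 = 1082$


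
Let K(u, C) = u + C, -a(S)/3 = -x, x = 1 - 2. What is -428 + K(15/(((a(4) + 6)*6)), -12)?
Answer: -2635/6 ≈ -439.17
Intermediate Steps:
x = -1
a(S) = -3 (a(S) = -(-3)*(-1) = -3*1 = -3)
K(u, C) = C + u
-428 + K(15/(((a(4) + 6)*6)), -12) = -428 + (-12 + 15/(((-3 + 6)*6))) = -428 + (-12 + 15/((3*6))) = -428 + (-12 + 15/18) = -428 + (-12 + 15*(1/18)) = -428 + (-12 + ⅚) = -428 - 67/6 = -2635/6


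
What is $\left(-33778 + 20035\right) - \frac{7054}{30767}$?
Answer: $- \frac{422837935}{30767} \approx -13743.0$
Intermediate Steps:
$\left(-33778 + 20035\right) - \frac{7054}{30767} = -13743 - \frac{7054}{30767} = - \frac{422837935}{30767}$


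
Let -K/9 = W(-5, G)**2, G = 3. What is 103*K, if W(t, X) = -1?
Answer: -927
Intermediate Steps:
K = -9 (K = -9*(-1)**2 = -9*1 = -9)
103*K = 103*(-9) = -927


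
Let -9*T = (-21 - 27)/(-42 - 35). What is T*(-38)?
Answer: 608/231 ≈ 2.6320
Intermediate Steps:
T = -16/231 (T = -(-21 - 27)/(9*(-42 - 35)) = -(-16)/(3*(-77)) = -(-16)*(-1)/(3*77) = -⅑*48/77 = -16/231 ≈ -0.069264)
T*(-38) = -16/231*(-38) = 608/231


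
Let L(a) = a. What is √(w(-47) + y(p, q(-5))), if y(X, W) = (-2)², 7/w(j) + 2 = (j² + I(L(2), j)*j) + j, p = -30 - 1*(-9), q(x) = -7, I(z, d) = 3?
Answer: √16319577/2019 ≈ 2.0009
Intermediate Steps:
p = -21 (p = -30 + 9 = -21)
w(j) = 7/(-2 + j² + 4*j) (w(j) = 7/(-2 + ((j² + 3*j) + j)) = 7/(-2 + (j² + 4*j)) = 7/(-2 + j² + 4*j))
y(X, W) = 4
√(w(-47) + y(p, q(-5))) = √(7/(-2 + (-47)² + 4*(-47)) + 4) = √(7/(-2 + 2209 - 188) + 4) = √(7/2019 + 4) = √(8083/2019) = √16319577/2019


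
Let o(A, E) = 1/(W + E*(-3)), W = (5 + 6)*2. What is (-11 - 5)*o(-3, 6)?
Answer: -4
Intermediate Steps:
W = 22 (W = 11*2 = 22)
o(A, E) = 1/(22 - 3*E) (o(A, E) = 1/(22 + E*(-3)) = 1/(22 - 3*E))
(-11 - 5)*o(-3, 6) = (-11 - 5)*(-1/(-22 + 3*6)) = -(-16)/(-22 + 18) = -(-16)/(-4) = -(-16)*(-1)/4 = -16*1/4 = -4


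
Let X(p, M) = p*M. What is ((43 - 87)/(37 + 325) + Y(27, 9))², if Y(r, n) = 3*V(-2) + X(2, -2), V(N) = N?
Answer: 3356224/32761 ≈ 102.45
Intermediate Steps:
X(p, M) = M*p
Y(r, n) = -10 (Y(r, n) = 3*(-2) - 2*2 = -6 - 4 = -10)
((43 - 87)/(37 + 325) + Y(27, 9))² = ((43 - 87)/(37 + 325) - 10)² = (-44/362 - 10)² = (-44*1/362 - 10)² = (-22/181 - 10)² = (-1832/181)² = 3356224/32761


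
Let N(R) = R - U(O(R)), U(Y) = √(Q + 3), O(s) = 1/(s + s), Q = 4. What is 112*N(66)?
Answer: 7392 - 112*√7 ≈ 7095.7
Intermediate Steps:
O(s) = 1/(2*s)
U(Y) = √7 (U(Y) = √(4 + 3) = √7)
N(R) = R - √7
112*N(66) = 112*(66 - √7) = 7392 - 112*√7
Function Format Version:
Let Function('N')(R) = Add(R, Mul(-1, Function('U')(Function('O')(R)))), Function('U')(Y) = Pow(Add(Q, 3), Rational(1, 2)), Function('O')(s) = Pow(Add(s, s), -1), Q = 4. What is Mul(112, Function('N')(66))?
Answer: Add(7392, Mul(-112, Pow(7, Rational(1, 2)))) ≈ 7095.7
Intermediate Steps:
Function('O')(s) = Mul(Rational(1, 2), Pow(s, -1)) (Function('O')(s) = Pow(Mul(2, s), -1) = Mul(Rational(1, 2), Pow(s, -1)))
Function('U')(Y) = Pow(7, Rational(1, 2)) (Function('U')(Y) = Pow(Add(4, 3), Rational(1, 2)) = Pow(7, Rational(1, 2)))
Function('N')(R) = Add(R, Mul(-1, Pow(7, Rational(1, 2))))
Mul(112, Function('N')(66)) = Mul(112, Add(66, Mul(-1, Pow(7, Rational(1, 2))))) = Add(7392, Mul(-112, Pow(7, Rational(1, 2))))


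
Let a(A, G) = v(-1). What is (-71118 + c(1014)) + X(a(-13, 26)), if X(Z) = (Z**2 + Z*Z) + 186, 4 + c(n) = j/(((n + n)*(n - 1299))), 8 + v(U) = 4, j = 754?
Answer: -1576195949/22230 ≈ -70904.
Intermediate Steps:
v(U) = -4 (v(U) = -8 + 4 = -4)
a(A, G) = -4
c(n) = -4 + 377/(n*(-1299 + n)) (c(n) = -4 + 754/(((n + n)*(n - 1299))) = -4 + 754/(((2*n)*(-1299 + n))) = -4 + 754/((2*n*(-1299 + n))) = -4 + 754*(1/(2*n*(-1299 + n))) = -4 + 377/(n*(-1299 + n)))
X(Z) = 186 + 2*Z**2 (X(Z) = (Z**2 + Z**2) + 186 = 2*Z**2 + 186 = 186 + 2*Z**2)
(-71118 + c(1014)) + X(a(-13, 26)) = (-71118 + (377 - 4*1014**2 + 5196*1014)/(1014*(-1299 + 1014))) + (186 + 2*(-4)**2) = (-71118 + (1/1014)*(377 - 4*1028196 + 5268744)/(-285)) + (186 + 2*16) = (-71118 + (1/1014)*(-1/285)*(377 - 4112784 + 5268744)) + (186 + 32) = (-71118 + (1/1014)*(-1/285)*1156337) + 218 = (-71118 - 88949/22230) + 218 = -1581042089/22230 + 218 = -1576195949/22230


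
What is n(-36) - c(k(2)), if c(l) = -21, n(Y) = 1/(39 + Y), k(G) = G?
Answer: 64/3 ≈ 21.333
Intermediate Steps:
n(-36) - c(k(2)) = 1/(39 - 36) - 1*(-21) = 1/3 + 21 = 64/3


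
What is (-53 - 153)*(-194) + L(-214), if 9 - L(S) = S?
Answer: 40187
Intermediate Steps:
L(S) = 9 - S
(-53 - 153)*(-194) + L(-214) = (-53 - 153)*(-194) + (9 - 1*(-214)) = -206*(-194) + (9 + 214) = 39964 + 223 = 40187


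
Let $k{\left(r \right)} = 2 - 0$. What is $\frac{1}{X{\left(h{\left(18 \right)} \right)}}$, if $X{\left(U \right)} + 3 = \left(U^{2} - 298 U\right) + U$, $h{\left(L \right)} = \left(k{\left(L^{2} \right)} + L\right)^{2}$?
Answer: $\frac{1}{41197} \approx 2.4274 \cdot 10^{-5}$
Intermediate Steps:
$k{\left(r \right)} = 2$ ($k{\left(r \right)} = 2 + 0 = 2$)
$h{\left(L \right)} = \left(2 + L\right)^{2}$
$X{\left(U \right)} = -3 + U^{2} - 297 U$ ($X{\left(U \right)} = -3 + \left(\left(U^{2} - 298 U\right) + U\right) = -3 + \left(U^{2} - 297 U\right) = -3 + U^{2} - 297 U$)
$\frac{1}{X{\left(h{\left(18 \right)} \right)}} = \frac{1}{-3 + \left(\left(2 + 18\right)^{2}\right)^{2} - 297 \left(2 + 18\right)^{2}} = \frac{1}{-3 + \left(20^{2}\right)^{2} - 297 \cdot 20^{2}} = \frac{1}{-3 + 400^{2} - 118800} = \frac{1}{-3 + 160000 - 118800} = \frac{1}{41197}$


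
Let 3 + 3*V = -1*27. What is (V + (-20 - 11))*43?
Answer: -1763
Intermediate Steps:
V = -10 (V = -1 + (-1*27)/3 = -1 + (⅓)*(-27) = -1 - 9 = -10)
(V + (-20 - 11))*43 = (-10 + (-20 - 11))*43 = (-10 - 31)*43 = -41*43 = -1763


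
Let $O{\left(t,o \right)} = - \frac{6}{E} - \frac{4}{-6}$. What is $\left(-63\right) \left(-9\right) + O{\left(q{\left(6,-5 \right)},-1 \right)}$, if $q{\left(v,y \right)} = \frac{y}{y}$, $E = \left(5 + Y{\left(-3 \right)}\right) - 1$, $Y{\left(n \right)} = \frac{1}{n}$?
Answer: $\frac{18679}{33} \approx 566.03$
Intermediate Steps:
$E = \frac{11}{3}$ ($E = \left(5 + \frac{1}{-3}\right) - 1 = \left(5 - \frac{1}{3}\right) - 1 = \frac{14}{3} - 1 = \frac{11}{3} \approx 3.6667$)
$q{\left(v,y \right)} = 1$
$O{\left(t,o \right)} = - \frac{32}{33}$ ($O{\left(t,o \right)} = - \frac{6}{\frac{11}{3}} - \frac{4}{-6} = \left(-6\right) \frac{3}{11} - - \frac{2}{3} = - \frac{18}{11} + \frac{2}{3} = - \frac{32}{33}$)
$\left(-63\right) \left(-9\right) + O{\left(q{\left(6,-5 \right)},-1 \right)} = \left(-63\right) \left(-9\right) - \frac{32}{33} = 567 - \frac{32}{33} = \frac{18679}{33}$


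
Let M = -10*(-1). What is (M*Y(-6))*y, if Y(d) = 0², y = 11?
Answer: 0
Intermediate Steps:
M = 10
Y(d) = 0
(M*Y(-6))*y = (10*0)*11 = 0*11 = 0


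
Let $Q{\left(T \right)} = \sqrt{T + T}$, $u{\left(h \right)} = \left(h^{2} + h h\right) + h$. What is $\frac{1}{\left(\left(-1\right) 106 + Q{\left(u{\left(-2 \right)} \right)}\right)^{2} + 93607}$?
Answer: $\frac{104855}{10994031697} + \frac{424 \sqrt{3}}{10994031697} \approx 9.6042 \cdot 10^{-6}$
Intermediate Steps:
$u{\left(h \right)} = h + 2 h^{2}$ ($u{\left(h \right)} = \left(h^{2} + h^{2}\right) + h = 2 h^{2} + h = h + 2 h^{2}$)
$Q{\left(T \right)} = \sqrt{2} \sqrt{T}$ ($Q{\left(T \right)} = \sqrt{2 T} = \sqrt{2} \sqrt{T}$)
$\frac{1}{\left(\left(-1\right) 106 + Q{\left(u{\left(-2 \right)} \right)}\right)^{2} + 93607} = \frac{1}{\left(\left(-1\right) 106 + \sqrt{2} \sqrt{- 2 \left(1 + 2 \left(-2\right)\right)}\right)^{2} + 93607} = \frac{1}{\left(-106 + \sqrt{2} \sqrt{- 2 \left(1 - 4\right)}\right)^{2} + 93607} = \frac{1}{\left(-106 + \sqrt{2} \sqrt{\left(-2\right) \left(-3\right)}\right)^{2} + 93607} = \frac{1}{\left(-106 + \sqrt{2} \sqrt{6}\right)^{2} + 93607} = \frac{1}{\left(-106 + 2 \sqrt{3}\right)^{2} + 93607} = \frac{1}{93607 + \left(-106 + 2 \sqrt{3}\right)^{2}}$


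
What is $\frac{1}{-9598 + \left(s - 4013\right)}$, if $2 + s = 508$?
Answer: $- \frac{1}{13105} \approx -7.6307 \cdot 10^{-5}$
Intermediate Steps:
$s = 506$ ($s = -2 + 508 = 506$)
$\frac{1}{-9598 + \left(s - 4013\right)} = \frac{1}{-9598 + \left(506 - 4013\right)} = \frac{1}{-9598 - 3507} = \frac{1}{-13105} = - \frac{1}{13105}$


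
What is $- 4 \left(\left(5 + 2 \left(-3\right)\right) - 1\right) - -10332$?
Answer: $10340$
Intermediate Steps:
$- 4 \left(\left(5 + 2 \left(-3\right)\right) - 1\right) - -10332 = - 4 \left(\left(5 - 6\right) - 1\right) + 10332 = - 4 \left(-1 - 1\right) + 10332 = \left(-4\right) \left(-2\right) + 10332 = 8 + 10332 = 10340$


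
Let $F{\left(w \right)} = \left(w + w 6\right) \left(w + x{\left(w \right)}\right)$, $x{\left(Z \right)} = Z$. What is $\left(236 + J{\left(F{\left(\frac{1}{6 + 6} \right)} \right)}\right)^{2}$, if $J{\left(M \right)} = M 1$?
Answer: $\frac{288966001}{5184} \approx 55742.0$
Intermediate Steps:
$F{\left(w \right)} = 14 w^{2}$ ($F{\left(w \right)} = \left(w + w 6\right) \left(w + w\right) = \left(w + 6 w\right) 2 w = 7 w 2 w = 14 w^{2}$)
$J{\left(M \right)} = M$
$\left(236 + J{\left(F{\left(\frac{1}{6 + 6} \right)} \right)}\right)^{2} = \left(236 + 14 \left(\frac{1}{6 + 6}\right)^{2}\right)^{2} = \left(236 + 14 \left(\frac{1}{12}\right)^{2}\right)^{2} = \left(236 + \frac{14}{144}\right)^{2} = \left(236 + 14 \cdot \frac{1}{144}\right)^{2} = \left(236 + \frac{7}{72}\right)^{2} = \left(\frac{16999}{72}\right)^{2} = \frac{288966001}{5184}$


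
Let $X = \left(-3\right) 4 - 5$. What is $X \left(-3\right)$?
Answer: $51$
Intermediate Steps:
$X = -17$ ($X = -12 - 5 = -17$)
$X \left(-3\right) = \left(-17\right) \left(-3\right) = 51$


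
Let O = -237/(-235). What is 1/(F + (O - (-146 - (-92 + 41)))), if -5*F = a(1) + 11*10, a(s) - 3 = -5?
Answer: 235/17486 ≈ 0.013439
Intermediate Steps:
a(s) = -2 (a(s) = 3 - 5 = -2)
O = 237/235 (O = -237*(-1/235) = 237/235 ≈ 1.0085)
F = -108/5 (F = -(-2 + 11*10)/5 = -(-2 + 110)/5 = -⅕*108 = -108/5 ≈ -21.600)
1/(F + (O - (-146 - (-92 + 41)))) = 1/(-108/5 + (237/235 - (-146 - (-92 + 41)))) = 1/(-108/5 + (237/235 - (-146 - 1*(-51)))) = 1/(-108/5 + (237/235 - (-146 + 51))) = 1/(-108/5 + (237/235 - 1*(-95))) = 1/(-108/5 + (237/235 + 95)) = 1/(-108/5 + 22562/235) = 1/(17486/235) = 235/17486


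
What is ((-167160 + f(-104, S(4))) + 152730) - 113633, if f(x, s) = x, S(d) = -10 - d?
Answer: -128167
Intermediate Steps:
((-167160 + f(-104, S(4))) + 152730) - 113633 = ((-167160 - 104) + 152730) - 113633 = (-167264 + 152730) - 113633 = -14534 - 113633 = -128167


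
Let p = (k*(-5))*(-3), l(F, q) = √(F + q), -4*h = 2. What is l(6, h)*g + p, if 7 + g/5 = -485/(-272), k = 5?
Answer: 75 - 7095*√22/544 ≈ 13.826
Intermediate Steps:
h = -½ (h = -¼*2 = -½ ≈ -0.50000)
g = -7095/272 (g = -35 + 5*(-485/(-272)) = -35 + 5*(-485*(-1/272)) = -35 + 5*(485/272) = -35 + 2425/272 = -7095/272 ≈ -26.085)
p = 75 (p = (5*(-5))*(-3) = -25*(-3) = 75)
l(6, h)*g + p = √(6 - ½)*(-7095/272) + 75 = √(11/2)*(-7095/272) + 75 = (√22/2)*(-7095/272) + 75 = -7095*√22/544 + 75 = 75 - 7095*√22/544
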